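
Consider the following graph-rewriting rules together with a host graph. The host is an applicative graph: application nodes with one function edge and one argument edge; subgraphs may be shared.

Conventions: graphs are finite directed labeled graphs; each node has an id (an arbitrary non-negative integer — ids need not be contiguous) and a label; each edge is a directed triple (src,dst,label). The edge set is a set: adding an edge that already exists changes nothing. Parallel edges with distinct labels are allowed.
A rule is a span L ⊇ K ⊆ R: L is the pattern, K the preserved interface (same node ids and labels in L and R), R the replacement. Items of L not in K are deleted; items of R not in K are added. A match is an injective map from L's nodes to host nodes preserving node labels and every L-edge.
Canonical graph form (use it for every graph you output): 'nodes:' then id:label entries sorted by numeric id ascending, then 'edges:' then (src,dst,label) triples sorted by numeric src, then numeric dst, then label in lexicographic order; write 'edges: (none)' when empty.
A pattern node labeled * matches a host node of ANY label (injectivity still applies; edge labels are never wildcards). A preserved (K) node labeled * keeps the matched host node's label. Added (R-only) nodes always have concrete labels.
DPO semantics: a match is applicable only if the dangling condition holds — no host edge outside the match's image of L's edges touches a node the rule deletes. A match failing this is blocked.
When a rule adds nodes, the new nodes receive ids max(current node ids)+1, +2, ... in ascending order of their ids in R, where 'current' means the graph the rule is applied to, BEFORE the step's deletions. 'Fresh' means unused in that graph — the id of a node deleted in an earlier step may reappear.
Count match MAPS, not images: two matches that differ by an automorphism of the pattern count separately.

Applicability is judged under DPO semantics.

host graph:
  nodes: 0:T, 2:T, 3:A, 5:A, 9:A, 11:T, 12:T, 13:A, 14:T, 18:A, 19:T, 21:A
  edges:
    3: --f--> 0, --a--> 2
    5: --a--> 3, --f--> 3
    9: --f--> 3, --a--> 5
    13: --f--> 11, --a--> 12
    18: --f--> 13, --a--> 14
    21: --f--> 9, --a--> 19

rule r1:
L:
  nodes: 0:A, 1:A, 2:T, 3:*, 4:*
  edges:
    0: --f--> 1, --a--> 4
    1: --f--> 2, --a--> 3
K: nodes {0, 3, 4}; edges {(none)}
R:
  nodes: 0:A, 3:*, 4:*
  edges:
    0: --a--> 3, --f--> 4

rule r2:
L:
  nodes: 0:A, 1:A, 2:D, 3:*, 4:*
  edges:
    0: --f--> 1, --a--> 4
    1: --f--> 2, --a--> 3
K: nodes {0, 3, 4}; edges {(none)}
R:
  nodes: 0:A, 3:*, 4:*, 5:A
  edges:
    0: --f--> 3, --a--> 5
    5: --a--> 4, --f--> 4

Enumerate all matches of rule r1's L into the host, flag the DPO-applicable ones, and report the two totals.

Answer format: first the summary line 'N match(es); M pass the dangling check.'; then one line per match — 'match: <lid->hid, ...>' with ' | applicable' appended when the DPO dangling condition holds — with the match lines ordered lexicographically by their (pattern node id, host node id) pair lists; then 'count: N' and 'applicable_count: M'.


2 match(es); 1 pass the dangling check.
match: 0->9, 1->3, 2->0, 3->2, 4->5
match: 0->18, 1->13, 2->11, 3->12, 4->14 | applicable
count: 2
applicable_count: 1


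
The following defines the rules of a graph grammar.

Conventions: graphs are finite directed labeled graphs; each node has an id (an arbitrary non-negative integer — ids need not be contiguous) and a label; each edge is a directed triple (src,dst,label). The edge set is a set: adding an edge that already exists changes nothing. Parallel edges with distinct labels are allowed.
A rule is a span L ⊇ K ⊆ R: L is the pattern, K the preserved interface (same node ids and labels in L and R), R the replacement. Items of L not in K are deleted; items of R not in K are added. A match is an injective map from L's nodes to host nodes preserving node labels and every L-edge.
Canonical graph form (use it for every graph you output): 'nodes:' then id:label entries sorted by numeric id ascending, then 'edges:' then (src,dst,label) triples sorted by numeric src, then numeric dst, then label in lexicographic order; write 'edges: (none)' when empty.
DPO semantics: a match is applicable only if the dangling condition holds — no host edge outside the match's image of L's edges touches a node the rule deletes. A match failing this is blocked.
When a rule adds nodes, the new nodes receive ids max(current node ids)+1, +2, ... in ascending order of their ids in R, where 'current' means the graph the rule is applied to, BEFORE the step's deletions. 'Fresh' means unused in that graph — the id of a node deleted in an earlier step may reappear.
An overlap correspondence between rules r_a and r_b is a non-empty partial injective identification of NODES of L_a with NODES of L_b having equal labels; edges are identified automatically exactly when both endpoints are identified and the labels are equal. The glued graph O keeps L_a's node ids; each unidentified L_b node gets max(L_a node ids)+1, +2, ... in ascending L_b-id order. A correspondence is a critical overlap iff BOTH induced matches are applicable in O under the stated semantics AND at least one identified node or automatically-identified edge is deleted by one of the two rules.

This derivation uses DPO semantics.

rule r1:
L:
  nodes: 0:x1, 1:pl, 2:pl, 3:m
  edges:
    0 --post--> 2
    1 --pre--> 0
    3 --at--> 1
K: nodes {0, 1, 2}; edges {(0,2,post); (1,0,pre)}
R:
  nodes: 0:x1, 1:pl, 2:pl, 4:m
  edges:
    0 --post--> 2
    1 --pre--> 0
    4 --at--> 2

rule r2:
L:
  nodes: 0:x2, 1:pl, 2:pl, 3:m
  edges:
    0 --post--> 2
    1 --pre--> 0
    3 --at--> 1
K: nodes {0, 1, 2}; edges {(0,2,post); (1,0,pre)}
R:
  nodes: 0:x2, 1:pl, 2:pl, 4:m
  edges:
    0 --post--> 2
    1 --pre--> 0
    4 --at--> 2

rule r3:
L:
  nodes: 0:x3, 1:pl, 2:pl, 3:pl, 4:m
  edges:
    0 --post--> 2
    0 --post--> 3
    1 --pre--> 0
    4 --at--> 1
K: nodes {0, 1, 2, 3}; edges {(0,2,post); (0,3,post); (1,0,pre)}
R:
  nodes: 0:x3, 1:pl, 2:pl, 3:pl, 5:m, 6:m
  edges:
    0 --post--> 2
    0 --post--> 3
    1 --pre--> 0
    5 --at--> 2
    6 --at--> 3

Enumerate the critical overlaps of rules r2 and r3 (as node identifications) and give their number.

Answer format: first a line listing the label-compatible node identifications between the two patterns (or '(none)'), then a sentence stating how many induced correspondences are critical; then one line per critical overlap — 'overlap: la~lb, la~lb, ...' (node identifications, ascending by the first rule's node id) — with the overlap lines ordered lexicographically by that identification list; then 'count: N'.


label-compatible node identifications between L(r2) and L(r3): 1~1, 1~2, 1~3, 2~1, 2~2, 2~3, 3~4
3 of the induced correspondences are critical overlaps of r2 and r3.
overlap: 1~1, 2~2, 3~4
overlap: 1~1, 2~3, 3~4
overlap: 1~1, 3~4
count: 3


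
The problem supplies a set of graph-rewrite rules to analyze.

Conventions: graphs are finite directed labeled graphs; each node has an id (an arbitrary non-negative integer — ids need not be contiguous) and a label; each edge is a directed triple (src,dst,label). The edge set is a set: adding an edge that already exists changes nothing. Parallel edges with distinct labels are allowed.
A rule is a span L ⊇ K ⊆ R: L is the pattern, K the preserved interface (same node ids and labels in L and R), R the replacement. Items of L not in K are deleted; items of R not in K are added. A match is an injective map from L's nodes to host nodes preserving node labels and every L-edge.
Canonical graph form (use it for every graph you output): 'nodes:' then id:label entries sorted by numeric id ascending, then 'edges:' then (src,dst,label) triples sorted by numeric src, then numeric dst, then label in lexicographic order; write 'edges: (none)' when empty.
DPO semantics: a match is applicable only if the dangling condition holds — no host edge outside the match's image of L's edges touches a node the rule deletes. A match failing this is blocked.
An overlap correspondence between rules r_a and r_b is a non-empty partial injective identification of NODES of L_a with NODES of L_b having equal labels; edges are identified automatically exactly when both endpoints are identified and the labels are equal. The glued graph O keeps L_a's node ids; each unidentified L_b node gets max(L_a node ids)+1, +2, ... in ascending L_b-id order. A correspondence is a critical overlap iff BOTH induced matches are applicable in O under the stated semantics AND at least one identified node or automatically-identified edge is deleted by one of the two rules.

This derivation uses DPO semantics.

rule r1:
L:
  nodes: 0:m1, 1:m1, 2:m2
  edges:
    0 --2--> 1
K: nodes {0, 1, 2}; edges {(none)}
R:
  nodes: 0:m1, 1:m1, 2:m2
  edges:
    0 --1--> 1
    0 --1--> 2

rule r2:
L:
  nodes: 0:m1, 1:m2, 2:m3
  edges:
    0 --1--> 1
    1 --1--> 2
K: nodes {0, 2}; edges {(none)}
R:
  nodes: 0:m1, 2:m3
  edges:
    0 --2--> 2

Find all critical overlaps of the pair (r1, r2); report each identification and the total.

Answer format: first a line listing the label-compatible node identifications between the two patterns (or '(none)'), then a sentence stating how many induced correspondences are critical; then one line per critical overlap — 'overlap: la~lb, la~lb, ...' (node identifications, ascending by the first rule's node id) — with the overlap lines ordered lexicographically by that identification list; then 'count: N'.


label-compatible node identifications between L(r1) and L(r2): 0~0, 1~0, 2~1
3 of the induced correspondences are critical overlaps of r1 and r2.
overlap: 0~0, 2~1
overlap: 1~0, 2~1
overlap: 2~1
count: 3


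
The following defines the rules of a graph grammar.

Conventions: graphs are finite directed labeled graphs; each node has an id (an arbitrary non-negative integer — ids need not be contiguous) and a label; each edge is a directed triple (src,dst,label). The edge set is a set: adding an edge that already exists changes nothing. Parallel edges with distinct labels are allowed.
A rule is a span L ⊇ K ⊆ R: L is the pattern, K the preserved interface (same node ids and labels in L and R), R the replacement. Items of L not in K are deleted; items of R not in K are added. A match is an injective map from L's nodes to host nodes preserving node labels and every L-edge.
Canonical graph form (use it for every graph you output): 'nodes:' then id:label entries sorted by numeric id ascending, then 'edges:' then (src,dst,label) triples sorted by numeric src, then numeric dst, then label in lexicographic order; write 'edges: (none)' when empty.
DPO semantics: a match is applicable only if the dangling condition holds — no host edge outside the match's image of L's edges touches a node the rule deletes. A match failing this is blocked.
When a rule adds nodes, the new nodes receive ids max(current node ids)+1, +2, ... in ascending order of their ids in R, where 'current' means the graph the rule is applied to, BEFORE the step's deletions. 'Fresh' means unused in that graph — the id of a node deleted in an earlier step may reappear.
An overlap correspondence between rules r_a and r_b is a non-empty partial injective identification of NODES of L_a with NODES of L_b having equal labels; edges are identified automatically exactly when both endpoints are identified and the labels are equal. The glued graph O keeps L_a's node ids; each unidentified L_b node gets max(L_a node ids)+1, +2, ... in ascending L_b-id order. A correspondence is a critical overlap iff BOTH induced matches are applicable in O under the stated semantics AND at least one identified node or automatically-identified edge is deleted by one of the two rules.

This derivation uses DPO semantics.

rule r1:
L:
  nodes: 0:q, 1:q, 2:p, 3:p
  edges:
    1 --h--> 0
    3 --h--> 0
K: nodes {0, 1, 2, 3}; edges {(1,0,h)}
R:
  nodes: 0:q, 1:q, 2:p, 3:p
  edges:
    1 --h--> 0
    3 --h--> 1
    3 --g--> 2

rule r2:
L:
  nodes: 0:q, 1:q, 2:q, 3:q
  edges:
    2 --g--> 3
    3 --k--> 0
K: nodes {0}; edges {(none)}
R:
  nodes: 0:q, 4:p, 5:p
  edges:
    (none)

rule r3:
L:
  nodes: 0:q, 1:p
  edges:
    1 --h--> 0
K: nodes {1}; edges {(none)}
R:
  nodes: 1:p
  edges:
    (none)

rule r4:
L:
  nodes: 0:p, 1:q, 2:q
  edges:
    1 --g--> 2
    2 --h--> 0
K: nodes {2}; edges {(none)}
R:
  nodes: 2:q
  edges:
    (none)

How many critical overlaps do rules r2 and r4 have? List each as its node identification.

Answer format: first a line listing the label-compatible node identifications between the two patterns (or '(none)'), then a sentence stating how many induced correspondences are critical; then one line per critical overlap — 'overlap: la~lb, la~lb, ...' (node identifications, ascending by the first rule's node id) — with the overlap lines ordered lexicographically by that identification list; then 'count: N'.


label-compatible node identifications between L(r2) and L(r4): 0~1, 0~2, 1~1, 1~2, 2~1, 2~2, 3~1, 3~2
0 of the induced correspondences are critical overlaps of r2 and r4.
count: 0


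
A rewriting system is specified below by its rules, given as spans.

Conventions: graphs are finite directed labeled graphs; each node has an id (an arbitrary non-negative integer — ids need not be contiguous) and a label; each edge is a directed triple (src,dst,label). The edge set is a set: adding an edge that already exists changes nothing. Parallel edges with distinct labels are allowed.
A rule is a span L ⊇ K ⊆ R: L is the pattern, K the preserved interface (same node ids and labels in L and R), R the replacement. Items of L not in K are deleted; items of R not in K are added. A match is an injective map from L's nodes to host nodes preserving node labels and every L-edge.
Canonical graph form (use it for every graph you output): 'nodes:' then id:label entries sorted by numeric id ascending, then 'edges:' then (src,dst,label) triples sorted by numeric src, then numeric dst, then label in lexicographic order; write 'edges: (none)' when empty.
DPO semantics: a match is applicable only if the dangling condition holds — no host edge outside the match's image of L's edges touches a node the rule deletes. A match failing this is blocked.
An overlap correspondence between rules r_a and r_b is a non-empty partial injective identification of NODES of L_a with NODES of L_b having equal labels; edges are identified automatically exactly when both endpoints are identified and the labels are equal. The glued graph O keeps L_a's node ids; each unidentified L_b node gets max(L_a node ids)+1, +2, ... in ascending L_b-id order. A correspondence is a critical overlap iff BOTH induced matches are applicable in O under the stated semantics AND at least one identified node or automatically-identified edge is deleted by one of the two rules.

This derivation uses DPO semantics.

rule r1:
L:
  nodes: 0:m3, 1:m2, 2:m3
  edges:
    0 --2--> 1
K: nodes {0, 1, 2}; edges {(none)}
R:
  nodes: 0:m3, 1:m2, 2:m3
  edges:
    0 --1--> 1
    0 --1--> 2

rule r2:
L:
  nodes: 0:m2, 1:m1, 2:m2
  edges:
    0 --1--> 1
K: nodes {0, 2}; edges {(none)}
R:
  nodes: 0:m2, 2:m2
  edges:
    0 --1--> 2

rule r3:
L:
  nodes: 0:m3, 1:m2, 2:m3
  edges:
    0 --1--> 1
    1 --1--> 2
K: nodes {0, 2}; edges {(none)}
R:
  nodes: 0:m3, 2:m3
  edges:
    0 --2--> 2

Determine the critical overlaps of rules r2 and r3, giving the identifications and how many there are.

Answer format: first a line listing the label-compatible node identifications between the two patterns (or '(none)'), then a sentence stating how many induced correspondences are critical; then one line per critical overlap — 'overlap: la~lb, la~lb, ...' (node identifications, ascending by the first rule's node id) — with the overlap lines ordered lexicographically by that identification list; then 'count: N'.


label-compatible node identifications between L(r2) and L(r3): 0~1, 2~1
1 of the induced correspondences is a critical overlap of r2 and r3.
overlap: 2~1
count: 1


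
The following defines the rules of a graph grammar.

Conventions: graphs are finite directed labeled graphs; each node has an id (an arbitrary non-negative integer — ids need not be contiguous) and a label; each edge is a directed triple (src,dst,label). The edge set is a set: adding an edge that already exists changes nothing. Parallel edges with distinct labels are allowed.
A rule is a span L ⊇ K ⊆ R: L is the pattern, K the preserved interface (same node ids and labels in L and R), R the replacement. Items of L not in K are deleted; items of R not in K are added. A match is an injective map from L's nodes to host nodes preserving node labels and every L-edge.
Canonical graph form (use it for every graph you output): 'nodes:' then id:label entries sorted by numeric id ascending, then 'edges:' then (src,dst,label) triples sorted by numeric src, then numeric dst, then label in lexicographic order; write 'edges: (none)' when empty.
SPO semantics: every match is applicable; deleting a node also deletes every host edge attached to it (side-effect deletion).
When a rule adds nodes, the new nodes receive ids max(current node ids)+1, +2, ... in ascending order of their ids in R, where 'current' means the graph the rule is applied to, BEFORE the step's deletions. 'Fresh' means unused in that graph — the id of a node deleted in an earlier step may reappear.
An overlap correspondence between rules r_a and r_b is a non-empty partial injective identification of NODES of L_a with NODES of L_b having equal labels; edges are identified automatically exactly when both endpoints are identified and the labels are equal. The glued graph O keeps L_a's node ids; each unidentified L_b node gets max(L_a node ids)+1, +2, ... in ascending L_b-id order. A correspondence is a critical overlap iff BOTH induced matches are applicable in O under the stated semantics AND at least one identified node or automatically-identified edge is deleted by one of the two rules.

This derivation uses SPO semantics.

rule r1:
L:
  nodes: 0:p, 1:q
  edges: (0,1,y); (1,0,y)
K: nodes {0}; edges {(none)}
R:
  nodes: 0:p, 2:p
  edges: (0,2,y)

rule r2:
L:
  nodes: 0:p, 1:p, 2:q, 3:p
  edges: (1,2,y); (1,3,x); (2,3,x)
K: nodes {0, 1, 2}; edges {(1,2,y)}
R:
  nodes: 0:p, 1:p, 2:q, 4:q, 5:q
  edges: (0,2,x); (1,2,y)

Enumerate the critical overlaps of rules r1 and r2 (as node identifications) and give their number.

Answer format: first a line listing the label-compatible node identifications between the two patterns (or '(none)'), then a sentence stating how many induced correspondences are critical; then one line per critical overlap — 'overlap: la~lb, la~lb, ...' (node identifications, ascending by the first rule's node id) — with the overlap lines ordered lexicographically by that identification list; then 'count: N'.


label-compatible node identifications between L(r1) and L(r2): 0~0, 0~1, 0~3, 1~2
5 of the induced correspondences are critical overlaps of r1 and r2.
overlap: 0~0, 1~2
overlap: 0~1, 1~2
overlap: 0~3
overlap: 0~3, 1~2
overlap: 1~2
count: 5


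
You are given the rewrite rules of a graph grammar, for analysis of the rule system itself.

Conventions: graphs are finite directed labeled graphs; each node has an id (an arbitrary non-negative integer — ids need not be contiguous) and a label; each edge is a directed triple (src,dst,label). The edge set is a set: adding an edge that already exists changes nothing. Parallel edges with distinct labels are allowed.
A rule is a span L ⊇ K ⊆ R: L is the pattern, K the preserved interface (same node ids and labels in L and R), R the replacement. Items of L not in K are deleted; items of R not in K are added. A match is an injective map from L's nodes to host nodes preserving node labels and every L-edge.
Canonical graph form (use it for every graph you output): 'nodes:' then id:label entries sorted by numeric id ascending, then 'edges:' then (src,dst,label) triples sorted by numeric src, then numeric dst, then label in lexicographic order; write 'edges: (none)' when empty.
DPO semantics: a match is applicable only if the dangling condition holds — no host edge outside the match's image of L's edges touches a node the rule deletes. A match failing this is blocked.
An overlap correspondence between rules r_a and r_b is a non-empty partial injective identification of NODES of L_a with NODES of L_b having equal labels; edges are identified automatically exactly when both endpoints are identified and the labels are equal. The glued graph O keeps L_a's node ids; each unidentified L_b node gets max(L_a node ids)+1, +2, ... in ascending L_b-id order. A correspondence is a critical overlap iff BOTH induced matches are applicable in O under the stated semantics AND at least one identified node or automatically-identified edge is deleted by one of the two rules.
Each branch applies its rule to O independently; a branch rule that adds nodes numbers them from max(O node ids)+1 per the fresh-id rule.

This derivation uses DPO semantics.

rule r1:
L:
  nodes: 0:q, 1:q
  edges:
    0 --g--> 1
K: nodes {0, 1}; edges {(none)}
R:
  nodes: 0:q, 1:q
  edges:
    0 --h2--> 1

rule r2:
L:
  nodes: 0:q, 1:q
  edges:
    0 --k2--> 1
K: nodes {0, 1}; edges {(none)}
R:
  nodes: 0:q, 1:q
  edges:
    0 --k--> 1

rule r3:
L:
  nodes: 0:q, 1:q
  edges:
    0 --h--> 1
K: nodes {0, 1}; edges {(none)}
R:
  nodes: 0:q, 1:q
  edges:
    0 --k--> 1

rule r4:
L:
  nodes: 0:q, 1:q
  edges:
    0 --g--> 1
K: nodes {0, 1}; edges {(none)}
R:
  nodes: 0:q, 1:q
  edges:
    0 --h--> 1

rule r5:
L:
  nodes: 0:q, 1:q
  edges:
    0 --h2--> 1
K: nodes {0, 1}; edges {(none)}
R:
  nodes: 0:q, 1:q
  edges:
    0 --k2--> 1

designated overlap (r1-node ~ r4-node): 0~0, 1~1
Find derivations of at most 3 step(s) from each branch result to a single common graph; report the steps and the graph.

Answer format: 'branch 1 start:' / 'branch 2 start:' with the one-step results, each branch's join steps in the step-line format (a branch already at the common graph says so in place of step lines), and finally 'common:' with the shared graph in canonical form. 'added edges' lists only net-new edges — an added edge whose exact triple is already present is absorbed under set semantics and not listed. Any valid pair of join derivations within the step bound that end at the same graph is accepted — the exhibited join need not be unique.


branch 1 start:
nodes: 0:q, 1:q
edges: (0,1,h2)
branch 2 start:
nodes: 0:q, 1:q
edges: (0,1,h)
branch 1 step 1: rule r5; match: 0->0, 1->1; deleted nodes (none); deleted edges (0,1,h2); added nodes (none); added edges (0,1,k2); result: nodes: 0:q, 1:q edges: (0,1,k2)
branch 1 step 2: rule r2; match: 0->0, 1->1; deleted nodes (none); deleted edges (0,1,k2); added nodes (none); added edges (0,1,k); result: nodes: 0:q, 1:q edges: (0,1,k)
branch 2 step 1: rule r3; match: 0->0, 1->1; deleted nodes (none); deleted edges (0,1,h); added nodes (none); added edges (0,1,k); result: nodes: 0:q, 1:q edges: (0,1,k)
common:
nodes: 0:q, 1:q
edges: (0,1,k)


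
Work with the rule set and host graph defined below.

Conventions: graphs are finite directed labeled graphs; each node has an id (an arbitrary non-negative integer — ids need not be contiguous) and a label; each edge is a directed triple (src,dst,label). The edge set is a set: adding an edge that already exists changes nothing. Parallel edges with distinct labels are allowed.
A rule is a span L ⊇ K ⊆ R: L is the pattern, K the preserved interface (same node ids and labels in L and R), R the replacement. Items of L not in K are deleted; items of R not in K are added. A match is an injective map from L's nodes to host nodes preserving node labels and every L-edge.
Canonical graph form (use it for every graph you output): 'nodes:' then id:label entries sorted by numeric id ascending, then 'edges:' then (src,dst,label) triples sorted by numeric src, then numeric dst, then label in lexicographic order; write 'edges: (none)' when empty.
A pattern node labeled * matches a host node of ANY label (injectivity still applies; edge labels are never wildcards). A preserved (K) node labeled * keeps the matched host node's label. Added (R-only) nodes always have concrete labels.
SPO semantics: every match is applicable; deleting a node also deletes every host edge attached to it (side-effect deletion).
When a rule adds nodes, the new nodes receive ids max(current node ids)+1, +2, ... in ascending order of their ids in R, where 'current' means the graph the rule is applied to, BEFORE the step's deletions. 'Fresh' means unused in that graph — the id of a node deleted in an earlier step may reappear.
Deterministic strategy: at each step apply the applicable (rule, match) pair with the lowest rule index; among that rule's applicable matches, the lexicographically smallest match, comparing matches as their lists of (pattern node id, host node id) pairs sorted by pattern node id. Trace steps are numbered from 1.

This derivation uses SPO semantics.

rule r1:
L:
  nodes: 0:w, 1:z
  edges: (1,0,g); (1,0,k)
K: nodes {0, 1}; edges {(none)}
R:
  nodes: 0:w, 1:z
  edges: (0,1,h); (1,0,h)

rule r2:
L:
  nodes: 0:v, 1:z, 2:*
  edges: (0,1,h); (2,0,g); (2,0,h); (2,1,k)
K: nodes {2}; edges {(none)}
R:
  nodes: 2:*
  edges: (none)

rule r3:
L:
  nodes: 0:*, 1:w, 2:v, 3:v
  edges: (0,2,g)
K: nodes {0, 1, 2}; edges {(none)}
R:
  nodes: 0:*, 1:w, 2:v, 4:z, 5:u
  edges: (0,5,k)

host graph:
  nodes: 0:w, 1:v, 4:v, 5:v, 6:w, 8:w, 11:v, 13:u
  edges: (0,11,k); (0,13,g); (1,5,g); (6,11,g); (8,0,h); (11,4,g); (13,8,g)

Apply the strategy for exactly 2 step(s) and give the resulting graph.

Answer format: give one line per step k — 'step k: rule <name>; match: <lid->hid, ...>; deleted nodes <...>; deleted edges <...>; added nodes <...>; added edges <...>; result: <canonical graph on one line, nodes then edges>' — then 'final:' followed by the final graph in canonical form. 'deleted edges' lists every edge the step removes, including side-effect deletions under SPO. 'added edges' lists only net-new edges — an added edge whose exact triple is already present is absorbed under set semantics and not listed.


step 1: rule r3; match: 0->1, 1->0, 2->5, 3->4; deleted nodes 4; deleted edges (1,5,g); (11,4,g); added nodes 14, 15; added edges (1,15,k); result: nodes: 0:w, 1:v, 5:v, 6:w, 8:w, 11:v, 13:u, 14:z, 15:u edges: (0,11,k); (0,13,g); (1,15,k); (6,11,g); (8,0,h); (13,8,g)
step 2: rule r3; match: 0->6, 1->0, 2->11, 3->1; deleted nodes 1; deleted edges (1,15,k); (6,11,g); added nodes 16, 17; added edges (6,17,k); result: nodes: 0:w, 5:v, 6:w, 8:w, 11:v, 13:u, 14:z, 15:u, 16:z, 17:u edges: (0,11,k); (0,13,g); (6,17,k); (8,0,h); (13,8,g)
final:
nodes: 0:w, 5:v, 6:w, 8:w, 11:v, 13:u, 14:z, 15:u, 16:z, 17:u
edges: (0,11,k); (0,13,g); (6,17,k); (8,0,h); (13,8,g)


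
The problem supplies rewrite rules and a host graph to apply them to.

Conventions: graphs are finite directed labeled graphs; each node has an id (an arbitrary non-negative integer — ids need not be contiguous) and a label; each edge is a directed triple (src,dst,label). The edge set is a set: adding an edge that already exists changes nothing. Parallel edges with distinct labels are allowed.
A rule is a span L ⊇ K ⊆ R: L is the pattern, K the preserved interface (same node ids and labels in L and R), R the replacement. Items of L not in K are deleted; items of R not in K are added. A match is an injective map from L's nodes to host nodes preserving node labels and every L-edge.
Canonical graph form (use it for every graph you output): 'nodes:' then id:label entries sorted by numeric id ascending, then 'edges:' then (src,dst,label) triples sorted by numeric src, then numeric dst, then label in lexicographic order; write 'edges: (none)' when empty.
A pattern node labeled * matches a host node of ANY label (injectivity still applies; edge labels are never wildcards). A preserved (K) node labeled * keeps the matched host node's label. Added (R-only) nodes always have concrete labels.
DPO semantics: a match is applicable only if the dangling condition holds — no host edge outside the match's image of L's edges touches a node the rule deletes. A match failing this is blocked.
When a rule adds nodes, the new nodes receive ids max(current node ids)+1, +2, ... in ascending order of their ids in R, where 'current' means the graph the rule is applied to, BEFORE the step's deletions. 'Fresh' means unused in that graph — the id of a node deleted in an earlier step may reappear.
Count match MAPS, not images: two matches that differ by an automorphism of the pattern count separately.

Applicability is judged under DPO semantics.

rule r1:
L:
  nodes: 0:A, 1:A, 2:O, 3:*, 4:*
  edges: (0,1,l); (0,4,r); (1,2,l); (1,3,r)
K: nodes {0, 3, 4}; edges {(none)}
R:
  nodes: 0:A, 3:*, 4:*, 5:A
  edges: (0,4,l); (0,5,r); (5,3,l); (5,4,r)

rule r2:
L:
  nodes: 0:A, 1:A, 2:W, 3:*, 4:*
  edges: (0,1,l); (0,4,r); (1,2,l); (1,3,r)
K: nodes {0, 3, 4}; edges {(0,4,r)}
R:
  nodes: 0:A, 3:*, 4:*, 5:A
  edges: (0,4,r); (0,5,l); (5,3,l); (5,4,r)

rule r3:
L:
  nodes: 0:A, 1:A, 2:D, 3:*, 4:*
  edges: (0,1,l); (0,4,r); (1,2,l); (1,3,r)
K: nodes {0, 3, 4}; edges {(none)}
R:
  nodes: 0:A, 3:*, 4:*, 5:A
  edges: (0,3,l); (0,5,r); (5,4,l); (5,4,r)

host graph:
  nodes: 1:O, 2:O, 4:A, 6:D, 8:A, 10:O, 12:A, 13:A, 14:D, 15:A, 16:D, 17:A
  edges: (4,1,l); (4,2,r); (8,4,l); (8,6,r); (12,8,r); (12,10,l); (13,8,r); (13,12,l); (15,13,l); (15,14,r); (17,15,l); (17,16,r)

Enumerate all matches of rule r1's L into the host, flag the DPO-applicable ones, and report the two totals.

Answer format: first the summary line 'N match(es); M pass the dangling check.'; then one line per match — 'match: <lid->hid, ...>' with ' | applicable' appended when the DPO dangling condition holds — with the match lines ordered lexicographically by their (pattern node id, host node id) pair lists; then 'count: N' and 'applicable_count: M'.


1 match(es); 1 pass the dangling check.
match: 0->8, 1->4, 2->1, 3->2, 4->6 | applicable
count: 1
applicable_count: 1


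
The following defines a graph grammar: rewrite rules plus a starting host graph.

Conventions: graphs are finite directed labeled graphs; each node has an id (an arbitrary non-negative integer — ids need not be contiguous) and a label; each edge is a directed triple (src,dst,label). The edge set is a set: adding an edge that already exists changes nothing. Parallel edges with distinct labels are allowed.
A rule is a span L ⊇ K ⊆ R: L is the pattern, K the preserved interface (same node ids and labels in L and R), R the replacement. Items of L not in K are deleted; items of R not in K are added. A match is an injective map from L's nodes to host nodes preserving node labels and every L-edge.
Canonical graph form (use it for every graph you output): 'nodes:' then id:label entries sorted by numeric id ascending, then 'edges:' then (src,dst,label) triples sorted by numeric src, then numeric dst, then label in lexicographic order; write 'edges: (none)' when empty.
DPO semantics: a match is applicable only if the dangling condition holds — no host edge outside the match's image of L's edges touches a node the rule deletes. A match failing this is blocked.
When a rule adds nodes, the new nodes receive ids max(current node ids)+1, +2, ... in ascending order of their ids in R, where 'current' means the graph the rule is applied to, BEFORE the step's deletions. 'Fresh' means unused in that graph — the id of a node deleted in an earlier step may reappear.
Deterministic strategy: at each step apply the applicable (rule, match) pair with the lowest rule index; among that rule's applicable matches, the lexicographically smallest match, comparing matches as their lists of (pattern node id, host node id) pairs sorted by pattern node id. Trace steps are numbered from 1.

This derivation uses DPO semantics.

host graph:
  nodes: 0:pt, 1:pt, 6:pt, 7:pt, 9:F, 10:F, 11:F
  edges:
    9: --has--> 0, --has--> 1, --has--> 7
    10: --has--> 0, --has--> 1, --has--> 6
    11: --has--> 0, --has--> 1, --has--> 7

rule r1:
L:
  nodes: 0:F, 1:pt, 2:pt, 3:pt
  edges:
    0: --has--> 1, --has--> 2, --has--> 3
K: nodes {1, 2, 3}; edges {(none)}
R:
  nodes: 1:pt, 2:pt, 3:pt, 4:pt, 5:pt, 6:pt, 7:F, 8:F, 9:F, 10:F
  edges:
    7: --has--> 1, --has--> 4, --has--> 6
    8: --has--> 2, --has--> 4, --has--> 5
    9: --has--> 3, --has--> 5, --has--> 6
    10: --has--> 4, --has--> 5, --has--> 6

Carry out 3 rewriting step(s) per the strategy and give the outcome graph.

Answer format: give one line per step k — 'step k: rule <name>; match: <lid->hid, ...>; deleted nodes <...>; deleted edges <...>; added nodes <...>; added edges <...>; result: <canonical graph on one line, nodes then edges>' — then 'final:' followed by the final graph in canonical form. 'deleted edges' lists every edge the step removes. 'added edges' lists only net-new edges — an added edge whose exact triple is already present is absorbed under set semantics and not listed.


step 1: rule r1; match: 0->9, 1->0, 2->1, 3->7; deleted nodes 9; deleted edges (9,0,has); (9,1,has); (9,7,has); added nodes 12, 13, 14, 15, 16, 17, 18; added edges (15,0,has); (15,12,has); (15,14,has); (16,1,has); (16,12,has); (16,13,has); (17,7,has); (17,13,has); (17,14,has); (18,12,has); (18,13,has); (18,14,has); result: nodes: 0:pt, 1:pt, 6:pt, 7:pt, 10:F, 11:F, 12:pt, 13:pt, 14:pt, 15:F, 16:F, 17:F, 18:F edges: (10,0,has); (10,1,has); (10,6,has); (11,0,has); (11,1,has); (11,7,has); (15,0,has); (15,12,has); (15,14,has); (16,1,has); (16,12,has); (16,13,has); (17,7,has); (17,13,has); (17,14,has); (18,12,has); (18,13,has); (18,14,has)
step 2: rule r1; match: 0->10, 1->0, 2->1, 3->6; deleted nodes 10; deleted edges (10,0,has); (10,1,has); (10,6,has); added nodes 19, 20, 21, 22, 23, 24, 25; added edges (22,0,has); (22,19,has); (22,21,has); (23,1,has); (23,19,has); (23,20,has); (24,6,has); (24,20,has); (24,21,has); (25,19,has); (25,20,has); (25,21,has); result: nodes: 0:pt, 1:pt, 6:pt, 7:pt, 11:F, 12:pt, 13:pt, 14:pt, 15:F, 16:F, 17:F, 18:F, 19:pt, 20:pt, 21:pt, 22:F, 23:F, 24:F, 25:F edges: (11,0,has); (11,1,has); (11,7,has); (15,0,has); (15,12,has); (15,14,has); (16,1,has); (16,12,has); (16,13,has); (17,7,has); (17,13,has); (17,14,has); (18,12,has); (18,13,has); (18,14,has); (22,0,has); (22,19,has); (22,21,has); (23,1,has); (23,19,has); (23,20,has); (24,6,has); (24,20,has); (24,21,has); (25,19,has); (25,20,has); (25,21,has)
step 3: rule r1; match: 0->11, 1->0, 2->1, 3->7; deleted nodes 11; deleted edges (11,0,has); (11,1,has); (11,7,has); added nodes 26, 27, 28, 29, 30, 31, 32; added edges (29,0,has); (29,26,has); (29,28,has); (30,1,has); (30,26,has); (30,27,has); (31,7,has); (31,27,has); (31,28,has); (32,26,has); (32,27,has); (32,28,has); result: nodes: 0:pt, 1:pt, 6:pt, 7:pt, 12:pt, 13:pt, 14:pt, 15:F, 16:F, 17:F, 18:F, 19:pt, 20:pt, 21:pt, 22:F, 23:F, 24:F, 25:F, 26:pt, 27:pt, 28:pt, 29:F, 30:F, 31:F, 32:F edges: (15,0,has); (15,12,has); (15,14,has); (16,1,has); (16,12,has); (16,13,has); (17,7,has); (17,13,has); (17,14,has); (18,12,has); (18,13,has); (18,14,has); (22,0,has); (22,19,has); (22,21,has); (23,1,has); (23,19,has); (23,20,has); (24,6,has); (24,20,has); (24,21,has); (25,19,has); (25,20,has); (25,21,has); (29,0,has); (29,26,has); (29,28,has); (30,1,has); (30,26,has); (30,27,has); (31,7,has); (31,27,has); (31,28,has); (32,26,has); (32,27,has); (32,28,has)
final:
nodes: 0:pt, 1:pt, 6:pt, 7:pt, 12:pt, 13:pt, 14:pt, 15:F, 16:F, 17:F, 18:F, 19:pt, 20:pt, 21:pt, 22:F, 23:F, 24:F, 25:F, 26:pt, 27:pt, 28:pt, 29:F, 30:F, 31:F, 32:F
edges: (15,0,has); (15,12,has); (15,14,has); (16,1,has); (16,12,has); (16,13,has); (17,7,has); (17,13,has); (17,14,has); (18,12,has); (18,13,has); (18,14,has); (22,0,has); (22,19,has); (22,21,has); (23,1,has); (23,19,has); (23,20,has); (24,6,has); (24,20,has); (24,21,has); (25,19,has); (25,20,has); (25,21,has); (29,0,has); (29,26,has); (29,28,has); (30,1,has); (30,26,has); (30,27,has); (31,7,has); (31,27,has); (31,28,has); (32,26,has); (32,27,has); (32,28,has)


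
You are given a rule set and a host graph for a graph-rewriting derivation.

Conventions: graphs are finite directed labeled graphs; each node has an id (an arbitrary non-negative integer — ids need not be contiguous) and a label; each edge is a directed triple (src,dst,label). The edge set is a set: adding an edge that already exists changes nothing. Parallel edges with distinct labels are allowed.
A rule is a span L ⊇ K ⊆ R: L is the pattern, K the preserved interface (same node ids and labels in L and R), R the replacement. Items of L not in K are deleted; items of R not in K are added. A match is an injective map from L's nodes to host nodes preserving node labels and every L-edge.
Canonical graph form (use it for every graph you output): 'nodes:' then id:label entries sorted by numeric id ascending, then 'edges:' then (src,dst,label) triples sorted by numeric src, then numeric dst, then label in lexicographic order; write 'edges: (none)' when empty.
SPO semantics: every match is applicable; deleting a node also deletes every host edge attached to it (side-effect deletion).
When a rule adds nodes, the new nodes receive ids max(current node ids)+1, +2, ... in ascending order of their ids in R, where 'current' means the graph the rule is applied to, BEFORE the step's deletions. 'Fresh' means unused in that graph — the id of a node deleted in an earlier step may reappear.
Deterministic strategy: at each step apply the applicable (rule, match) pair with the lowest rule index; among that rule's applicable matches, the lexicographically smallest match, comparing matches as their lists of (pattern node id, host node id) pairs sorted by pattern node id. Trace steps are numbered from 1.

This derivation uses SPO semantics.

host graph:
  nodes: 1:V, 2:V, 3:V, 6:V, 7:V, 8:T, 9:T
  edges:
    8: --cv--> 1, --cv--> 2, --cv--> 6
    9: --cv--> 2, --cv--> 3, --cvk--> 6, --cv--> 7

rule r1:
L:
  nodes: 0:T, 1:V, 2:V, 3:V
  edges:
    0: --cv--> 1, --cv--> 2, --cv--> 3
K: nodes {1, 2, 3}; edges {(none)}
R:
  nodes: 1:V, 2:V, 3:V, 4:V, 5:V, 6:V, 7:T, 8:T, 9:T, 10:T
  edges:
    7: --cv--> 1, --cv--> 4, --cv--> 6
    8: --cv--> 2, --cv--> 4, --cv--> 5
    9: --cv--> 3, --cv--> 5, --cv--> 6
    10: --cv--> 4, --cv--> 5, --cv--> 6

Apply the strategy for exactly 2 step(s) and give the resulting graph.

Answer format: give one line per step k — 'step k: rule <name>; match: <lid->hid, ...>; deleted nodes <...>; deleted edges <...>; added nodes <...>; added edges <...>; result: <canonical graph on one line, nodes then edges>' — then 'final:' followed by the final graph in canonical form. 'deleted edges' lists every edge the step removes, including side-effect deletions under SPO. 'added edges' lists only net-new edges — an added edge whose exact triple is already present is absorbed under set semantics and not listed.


step 1: rule r1; match: 0->8, 1->1, 2->2, 3->6; deleted nodes 8; deleted edges (8,1,cv); (8,2,cv); (8,6,cv); added nodes 10, 11, 12, 13, 14, 15, 16; added edges (13,1,cv); (13,10,cv); (13,12,cv); (14,2,cv); (14,10,cv); (14,11,cv); (15,6,cv); (15,11,cv); (15,12,cv); (16,10,cv); (16,11,cv); (16,12,cv); result: nodes: 1:V, 2:V, 3:V, 6:V, 7:V, 9:T, 10:V, 11:V, 12:V, 13:T, 14:T, 15:T, 16:T edges: (9,2,cv); (9,3,cv); (9,6,cvk); (9,7,cv); (13,1,cv); (13,10,cv); (13,12,cv); (14,2,cv); (14,10,cv); (14,11,cv); (15,6,cv); (15,11,cv); (15,12,cv); (16,10,cv); (16,11,cv); (16,12,cv)
step 2: rule r1; match: 0->9, 1->2, 2->3, 3->7; deleted nodes 9; deleted edges (9,2,cv); (9,3,cv); (9,6,cvk); (9,7,cv); added nodes 17, 18, 19, 20, 21, 22, 23; added edges (20,2,cv); (20,17,cv); (20,19,cv); (21,3,cv); (21,17,cv); (21,18,cv); (22,7,cv); (22,18,cv); (22,19,cv); (23,17,cv); (23,18,cv); (23,19,cv); result: nodes: 1:V, 2:V, 3:V, 6:V, 7:V, 10:V, 11:V, 12:V, 13:T, 14:T, 15:T, 16:T, 17:V, 18:V, 19:V, 20:T, 21:T, 22:T, 23:T edges: (13,1,cv); (13,10,cv); (13,12,cv); (14,2,cv); (14,10,cv); (14,11,cv); (15,6,cv); (15,11,cv); (15,12,cv); (16,10,cv); (16,11,cv); (16,12,cv); (20,2,cv); (20,17,cv); (20,19,cv); (21,3,cv); (21,17,cv); (21,18,cv); (22,7,cv); (22,18,cv); (22,19,cv); (23,17,cv); (23,18,cv); (23,19,cv)
final:
nodes: 1:V, 2:V, 3:V, 6:V, 7:V, 10:V, 11:V, 12:V, 13:T, 14:T, 15:T, 16:T, 17:V, 18:V, 19:V, 20:T, 21:T, 22:T, 23:T
edges: (13,1,cv); (13,10,cv); (13,12,cv); (14,2,cv); (14,10,cv); (14,11,cv); (15,6,cv); (15,11,cv); (15,12,cv); (16,10,cv); (16,11,cv); (16,12,cv); (20,2,cv); (20,17,cv); (20,19,cv); (21,3,cv); (21,17,cv); (21,18,cv); (22,7,cv); (22,18,cv); (22,19,cv); (23,17,cv); (23,18,cv); (23,19,cv)
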